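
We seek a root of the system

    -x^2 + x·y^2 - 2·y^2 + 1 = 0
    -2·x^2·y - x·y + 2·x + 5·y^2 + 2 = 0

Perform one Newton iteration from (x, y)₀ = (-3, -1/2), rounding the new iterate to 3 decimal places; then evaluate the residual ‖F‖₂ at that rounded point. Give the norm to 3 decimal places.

At (-3, -1/2): F = (-9.250, 4.750).
Jacobian J = [[-2·x + y^2, 2·x·y - 4·y], [-4·x·y - y + 2, -2·x^2 - x + 10·y]].
At the point, J = [[6.250, 5.000], [-3.500, -20.000]] (det J = -107.500).
Solving J·Δ = −F gives Δ = (1.500, -0.025).
Then the next iterate is (x, y)₁ = (-1.500, -0.525).
Re-evaluating at (-1.500, -0.525): F = (-2.21469, 1.95313), so ‖F‖₂ = 2.953.

2.953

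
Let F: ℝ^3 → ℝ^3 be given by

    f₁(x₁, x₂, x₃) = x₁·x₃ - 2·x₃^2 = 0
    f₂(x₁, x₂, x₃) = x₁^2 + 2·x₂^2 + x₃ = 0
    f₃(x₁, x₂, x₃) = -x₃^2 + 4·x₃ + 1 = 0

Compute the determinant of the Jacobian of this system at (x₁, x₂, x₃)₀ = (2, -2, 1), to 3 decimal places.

-16.000

J = [[x₃, 0, x₁ - 4·x₃], [2·x₁, 4·x₂, 1], [0, 0, -2·x₃ + 4]].
At the point, J = [[1.000, 0.000, -2.000], [4.000, -8.000, 1.000], [0.000, 0.000, 2.000]].
det J = -16.000.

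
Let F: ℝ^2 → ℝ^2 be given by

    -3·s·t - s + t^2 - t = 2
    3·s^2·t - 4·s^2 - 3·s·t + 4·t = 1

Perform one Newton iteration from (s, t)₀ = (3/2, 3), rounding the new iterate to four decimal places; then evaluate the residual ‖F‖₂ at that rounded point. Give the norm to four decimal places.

At (3/2, 3): F = (-11.0000, 8.7500).
Jacobian J = [[-3·t - 1, -3·s + 2·t - 1], [6·s·t - 8·s - 3·t, 3·s^2 - 3·s + 4]].
At the point, J = [[-10.0000, 0.5000], [6.0000, 6.2500]] (det J = -65.5000).
Solving J·Δ = −F gives Δ = (-1.1164, -0.3282).
Then the next iterate is (s, t)₁ = (0.3836, 2.6718).
Re-evaluating at (0.3836, 2.6718): F = (-0.991592, 7.203354), so ‖F‖₂ = 7.2713.

7.2713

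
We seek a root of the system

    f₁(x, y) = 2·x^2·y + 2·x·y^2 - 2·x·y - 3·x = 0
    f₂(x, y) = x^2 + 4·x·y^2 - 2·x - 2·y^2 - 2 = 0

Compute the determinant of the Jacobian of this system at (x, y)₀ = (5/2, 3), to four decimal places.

409.5000

J = [[4·x·y + 2·y^2 - 2·y - 3, 2·x^2 + 4·x·y - 2·x], [2·x + 4·y^2 - 2, 8·x·y - 4·y]].
At the point, J = [[39.0000, 37.5000], [39.0000, 48.0000]].
det J = 409.5000.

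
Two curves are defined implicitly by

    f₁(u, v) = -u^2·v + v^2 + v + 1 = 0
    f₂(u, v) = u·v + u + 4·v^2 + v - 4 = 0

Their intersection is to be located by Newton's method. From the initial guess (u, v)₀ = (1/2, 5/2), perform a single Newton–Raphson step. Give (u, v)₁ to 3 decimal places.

(1.190, 1.213)

At (1/2, 5/2): F = (9.125, 25.250).
Jacobian J = [[-2·u·v, -u^2 + 2·v + 1], [v + 1, u + 8·v + 1]].
At the point, J = [[-2.500, 5.750], [3.500, 21.500]] (det J = -73.875).
Solving J·Δ = −F gives Δ = (0.690, -1.287).
Then the next iterate is (u, v)₁ = (1.190, 1.213).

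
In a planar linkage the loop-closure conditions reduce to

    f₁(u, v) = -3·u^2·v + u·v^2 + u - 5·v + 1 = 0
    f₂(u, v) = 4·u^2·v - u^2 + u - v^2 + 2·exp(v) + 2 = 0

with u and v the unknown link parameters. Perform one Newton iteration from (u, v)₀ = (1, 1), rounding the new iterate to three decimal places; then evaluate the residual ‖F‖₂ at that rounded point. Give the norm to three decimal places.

At (1, 1): F = (-5.000, 10.43656).
Jacobian J = [[-6·u·v + v^2 + 1, -3·u^2 + 2·u·v - 5], [8·u·v - 2·u + 1, 4·u^2 - 2·v + 2·exp(v)]].
At the point, J = [[-4.000, -6.000], [7.000, 7.43656]] (det J = 12.25375).
Solving J·Δ = −F gives Δ = (-2.076, 0.551).
Then the next iterate is (u, v)₁ = (-1.076, 1.551).
Re-evaluating at (-1.076, 1.551): F = (-15.80656, 13.97583), so ‖F‖₂ = 21.099.

21.099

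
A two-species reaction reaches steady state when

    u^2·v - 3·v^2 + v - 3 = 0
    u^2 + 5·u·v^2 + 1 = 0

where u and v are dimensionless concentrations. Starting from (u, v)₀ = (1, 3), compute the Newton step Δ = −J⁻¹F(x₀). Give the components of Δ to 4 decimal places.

At (1, 3): F = (-24.0000, 47.0000).
Jacobian J = [[2·u·v, u^2 - 6·v + 1], [2·u + 5·v^2, 10·u·v]].
At the point, J = [[6.0000, -16.0000], [47.0000, 30.0000]] (det J = 932.0000).
Solving J·Δ = −F gives Δ = (-0.0343, -1.5129).

(-0.0343, -1.5129)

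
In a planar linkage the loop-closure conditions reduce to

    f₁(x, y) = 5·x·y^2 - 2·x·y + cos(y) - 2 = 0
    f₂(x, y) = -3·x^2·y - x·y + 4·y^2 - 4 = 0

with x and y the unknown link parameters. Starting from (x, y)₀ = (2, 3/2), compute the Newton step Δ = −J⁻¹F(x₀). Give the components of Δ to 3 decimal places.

(-0.787, -0.323)

At (2, 3/2): F = (14.57074, -16.000).
Jacobian J = [[5·y^2 - 2·y, 10·x·y - 2·x - sin(y)], [-6·x·y - y, -3·x^2 - x + 8·y]].
At the point, J = [[8.250, 25.00251], [-19.500, -2.000]] (det J = 471.04885).
Solving J·Δ = −F gives Δ = (-0.787, -0.323).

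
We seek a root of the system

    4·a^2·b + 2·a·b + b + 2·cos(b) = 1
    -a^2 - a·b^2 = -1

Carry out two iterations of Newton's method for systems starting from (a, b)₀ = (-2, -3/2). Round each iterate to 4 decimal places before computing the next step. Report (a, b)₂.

At (-2, -3/2): F = (-20.358526, 1.5000).
Jacobian J = [[8·a·b + 2·b, 4·a^2 + 2·a - 2·sin(b) + 1], [-2·a - b^2, -2·a·b]].
At the point, J = [[21.0000, 14.994990], [1.7500, -6.0000]] (det J = -152.241232).
Solving J·Δ = −F gives Δ = (0.6546, 0.4409).
Then the next iterate is (a, b)₁ = (-1.3454, -1.0591).
Round to (-1.3454, -1.0591) and repeat: F = (-5.898272, 0.699024), J = [[9.281105, 7.293435], [1.569107, -2.849826]].
Δ = (0.3090, 0.4154), so (a, b)₂ = (-1.0364, -0.6437).

(-1.0364, -0.6437)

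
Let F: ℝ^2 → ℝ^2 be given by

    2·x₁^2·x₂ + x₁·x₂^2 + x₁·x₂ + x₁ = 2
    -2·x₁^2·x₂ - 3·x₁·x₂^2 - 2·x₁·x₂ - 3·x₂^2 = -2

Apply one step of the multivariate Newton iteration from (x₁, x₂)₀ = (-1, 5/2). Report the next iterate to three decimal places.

At (-1, 5/2): F = (-6.750, 2.000).
Jacobian J = [[4·x₁·x₂ + x₂^2 + x₂ + 1, 2·x₁^2 + 2·x₁·x₂ + x₁], [-4·x₁·x₂ - 3·x₂^2 - 2·x₂, -2·x₁^2 - 6·x₁·x₂ - 2·x₁ - 6·x₂]].
At the point, J = [[-0.250, -4.000], [-13.750, 0.000]] (det J = -55.000).
Solving J·Δ = −F gives Δ = (0.145, -1.697).
Then the next iterate is (x₁, x₂)₁ = (-0.855, 0.803).

(-0.855, 0.803)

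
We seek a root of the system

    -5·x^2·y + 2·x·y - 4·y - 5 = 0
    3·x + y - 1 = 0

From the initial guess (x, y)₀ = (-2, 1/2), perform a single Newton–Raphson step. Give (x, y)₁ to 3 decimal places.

At (-2, 1/2): F = (-19.000, -6.500).
Jacobian J = [[-10·x·y + 2·y, -5·x^2 + 2·x - 4], [3, 1]].
At the point, J = [[11.000, -28.000], [3.000, 1.000]] (det J = 95.000).
Solving J·Δ = −F gives Δ = (2.116, 0.153).
Then the next iterate is (x, y)₁ = (0.116, 0.653).

(0.116, 0.653)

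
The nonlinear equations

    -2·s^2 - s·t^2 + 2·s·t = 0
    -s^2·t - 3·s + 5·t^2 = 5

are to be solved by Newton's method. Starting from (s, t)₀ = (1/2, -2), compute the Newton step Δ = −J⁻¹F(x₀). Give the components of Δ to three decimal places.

At (1/2, -2): F = (-4.500, 14.000).
Jacobian J = [[-4·s - t^2 + 2·t, -2·s·t + 2·s], [-2·s·t - 3, -s^2 + 10·t]].
At the point, J = [[-10.000, 3.000], [-1.000, -20.250]] (det J = 205.500).
Solving J·Δ = −F gives Δ = (-0.239, 0.703).

(-0.239, 0.703)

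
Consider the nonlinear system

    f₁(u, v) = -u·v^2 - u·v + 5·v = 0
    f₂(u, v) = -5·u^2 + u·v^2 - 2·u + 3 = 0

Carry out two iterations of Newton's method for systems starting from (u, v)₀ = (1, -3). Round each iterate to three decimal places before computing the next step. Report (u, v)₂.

(-1.834, -0.256)

At (1, -3): F = (-21.000, 5.000).
Jacobian J = [[-v^2 - v, -2·u·v - u + 5], [-10·u + v^2 - 2, 2·u·v]].
At the point, J = [[-6.000, 10.000], [-3.000, -6.000]] (det J = 66.000).
Solving J·Δ = −F gives Δ = (-1.152, 1.409).
Then the next iterate is (u, v)₁ = (-0.152, -1.591).
Round to (-0.152, -1.591) and repeat: F = (-7.81208, 2.80373), J = [[-0.94028, 4.66834], [2.05128, 0.48366]].
Δ = (-1.682, 1.335), so (u, v)₂ = (-1.834, -0.256).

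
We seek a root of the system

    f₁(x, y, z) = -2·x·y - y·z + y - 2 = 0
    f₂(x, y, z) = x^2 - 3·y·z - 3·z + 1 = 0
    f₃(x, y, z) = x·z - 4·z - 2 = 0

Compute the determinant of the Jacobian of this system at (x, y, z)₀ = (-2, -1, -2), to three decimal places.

J = [[-2·y, -2·x - z + 1, -y], [2·x, -3·z, -3·y - 3], [z, 0, x - 4]].
At the point, J = [[2.000, 7.000, 1.000], [-4.000, 6.000, 0.000], [-2.000, 0.000, -6.000]].
det J = -228.000.

-228.000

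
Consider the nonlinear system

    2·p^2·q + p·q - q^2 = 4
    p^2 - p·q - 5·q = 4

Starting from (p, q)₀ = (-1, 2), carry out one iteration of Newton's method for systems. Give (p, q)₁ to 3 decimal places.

(-0.250, -1.500)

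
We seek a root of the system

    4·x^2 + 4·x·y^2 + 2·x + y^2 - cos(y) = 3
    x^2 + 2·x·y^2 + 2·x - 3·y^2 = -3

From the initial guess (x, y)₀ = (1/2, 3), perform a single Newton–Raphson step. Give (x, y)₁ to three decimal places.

At (1/2, 3): F = (26.98999, -13.750).
Jacobian J = [[8·x + 4·y^2 + 2, 8·x·y + 2·y + sin(y)], [2·x + 2·y^2 + 2, 4·x·y - 6·y]].
At the point, J = [[42.000, 18.14112], [21.000, -12.000]] (det J = -884.96352).
Solving J·Δ = −F gives Δ = (-0.084, -1.293).
Then the next iterate is (x, y)₁ = (0.416, 1.707).

(0.416, 1.707)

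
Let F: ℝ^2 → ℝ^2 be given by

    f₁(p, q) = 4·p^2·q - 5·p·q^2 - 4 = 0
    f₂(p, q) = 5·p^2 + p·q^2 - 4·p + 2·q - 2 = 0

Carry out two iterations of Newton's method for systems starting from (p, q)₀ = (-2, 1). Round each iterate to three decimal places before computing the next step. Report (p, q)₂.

At (-2, 1): F = (22.000, 26.000).
Jacobian J = [[8·p·q - 5·q^2, 4·p^2 - 10·p·q], [10·p + q^2 - 4, 2·p·q + 2]].
At the point, J = [[-21.000, 36.000], [-23.000, -2.000]] (det J = 870.000).
Solving J·Δ = −F gives Δ = (1.126, 0.046).
Then the next iterate is (p, q)₁ = (-0.874, 1.046).
Round to (-0.874, 1.046) and repeat: F = (3.97734, 6.45112), J = [[-12.78421, 12.19754], [-11.64588, 0.17159]].
Δ = (0.558, 0.258), so (p, q)₂ = (-0.316, 1.304).

(-0.316, 1.304)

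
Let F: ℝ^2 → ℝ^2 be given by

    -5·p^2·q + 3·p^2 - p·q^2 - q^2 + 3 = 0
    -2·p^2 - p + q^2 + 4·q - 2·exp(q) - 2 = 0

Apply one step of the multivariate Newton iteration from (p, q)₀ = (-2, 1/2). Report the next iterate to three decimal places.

(-0.738, 0.627)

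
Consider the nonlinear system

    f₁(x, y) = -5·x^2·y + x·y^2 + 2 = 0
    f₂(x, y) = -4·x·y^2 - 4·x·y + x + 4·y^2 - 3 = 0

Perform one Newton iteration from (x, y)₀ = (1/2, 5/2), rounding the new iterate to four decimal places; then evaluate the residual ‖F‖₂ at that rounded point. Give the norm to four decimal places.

230.5224

At (1/2, 5/2): F = (2.0000, 5.0000).
Jacobian J = [[-10·x·y + y^2, -5·x^2 + 2·x·y], [-4·y^2 - 4·y + 1, -8·x·y - 4·x + 8·y]].
At the point, J = [[-6.2500, 1.2500], [-34.0000, 8.0000]] (det J = -7.5000).
Solving J·Δ = −F gives Δ = (1.3000, 4.9000).
Then the next iterate is (x, y)₁ = (1.8000, 7.4000).
Re-evaluating at (1.8000, 7.4000): F = (-19.3120, -229.7120), so ‖F‖₂ = 230.5224.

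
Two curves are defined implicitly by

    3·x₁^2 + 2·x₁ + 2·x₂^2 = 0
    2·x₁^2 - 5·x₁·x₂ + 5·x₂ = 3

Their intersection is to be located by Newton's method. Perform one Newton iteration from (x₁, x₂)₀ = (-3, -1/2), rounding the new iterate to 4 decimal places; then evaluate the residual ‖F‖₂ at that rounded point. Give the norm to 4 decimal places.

5.4143

At (-3, -1/2): F = (21.5000, 5.0000).
Jacobian J = [[6·x₁ + 2, 4·x₂], [4·x₁ - 5·x₂, -5·x₁ + 5]].
At the point, J = [[-16.0000, -2.0000], [-9.5000, 20.0000]] (det J = -339.0000).
Solving J·Δ = −F gives Δ = (1.2979, 0.3665).
Then the next iterate is (x₁, x₂)₁ = (-1.7021, -0.1335).
Re-evaluating at (-1.7021, -0.1335): F = (5.322878, 0.990637), so ‖F‖₂ = 5.4143.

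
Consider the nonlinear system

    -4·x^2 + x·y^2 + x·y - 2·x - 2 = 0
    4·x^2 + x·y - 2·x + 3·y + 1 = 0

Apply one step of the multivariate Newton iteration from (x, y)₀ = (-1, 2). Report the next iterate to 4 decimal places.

(1.1875, 5.2500)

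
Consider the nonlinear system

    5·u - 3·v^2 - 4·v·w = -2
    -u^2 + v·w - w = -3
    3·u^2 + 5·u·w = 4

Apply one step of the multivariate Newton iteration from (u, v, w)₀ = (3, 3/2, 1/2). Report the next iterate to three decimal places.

At (3, 3/2, 1/2): F = (7.250, -5.750, 30.500).
Jacobian J = [[5, -6·v - 4·w, -4·v], [-2·u, w, v - 1], [6·u + 5·w, 0, 5·u]].
At the point, J = [[5.000, -11.000, -6.000], [-6.000, 0.500, 0.500], [20.500, 0.000, 15.000]] (det J = -1003.750).
Solving J·Δ = −F gives Δ = (-0.967, 0.608, -0.712).
Then the next iterate is (u, v, w)₁ = (2.033, 2.108, -0.212).

(2.033, 2.108, -0.212)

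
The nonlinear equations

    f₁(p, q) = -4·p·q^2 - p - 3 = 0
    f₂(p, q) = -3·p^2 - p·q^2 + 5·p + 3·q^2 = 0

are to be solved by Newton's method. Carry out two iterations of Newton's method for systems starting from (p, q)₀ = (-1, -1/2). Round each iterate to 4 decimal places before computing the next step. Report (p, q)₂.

At (-1, -1/2): F = (-1.0000, -7.0000).
Jacobian J = [[-4·q^2 - 1, -8·p·q], [-6·p - q^2 + 5, -2·p·q + 6·q]].
At the point, J = [[-2.0000, -4.0000], [10.7500, -4.0000]] (det J = 51.0000).
Solving J·Δ = −F gives Δ = (0.4706, -0.4853).
Then the next iterate is (p, q)₁ = (-0.5294, -0.9853).
Round to (-0.5294, -0.9853) and repeat: F = (-0.414800, -0.061395), J = [[-4.883264, -4.172943], [7.205584, -6.955036]].
Δ = (-0.0411, -0.0514), so (p, q)₂ = (-0.5705, -1.0367).

(-0.5705, -1.0367)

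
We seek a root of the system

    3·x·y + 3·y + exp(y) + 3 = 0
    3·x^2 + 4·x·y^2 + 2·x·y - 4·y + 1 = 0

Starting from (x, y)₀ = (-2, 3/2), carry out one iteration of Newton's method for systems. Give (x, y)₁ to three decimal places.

At (-2, 3/2): F = (2.98169, -17.000).
Jacobian J = [[3·y, 3·x + exp(y) + 3], [6·x + 4·y^2 + 2·y, 8·x·y + 2·x - 4]].
At the point, J = [[4.500, 1.48169], [0.000, -32.000]] (det J = -144.000).
Solving J·Δ = −F gives Δ = (-0.488, -0.531).
Then the next iterate is (x, y)₁ = (-2.488, 0.969).

(-2.488, 0.969)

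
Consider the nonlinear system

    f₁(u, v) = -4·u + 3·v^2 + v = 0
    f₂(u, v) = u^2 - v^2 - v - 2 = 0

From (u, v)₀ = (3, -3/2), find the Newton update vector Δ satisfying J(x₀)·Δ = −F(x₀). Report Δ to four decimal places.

(-0.9125, -0.3875)

At (3, -3/2): F = (-6.7500, 6.2500).
Jacobian J = [[-4, 6·v + 1], [2·u, -2·v - 1]].
At the point, J = [[-4.0000, -8.0000], [6.0000, 2.0000]] (det J = 40.0000).
Solving J·Δ = −F gives Δ = (-0.9125, -0.3875).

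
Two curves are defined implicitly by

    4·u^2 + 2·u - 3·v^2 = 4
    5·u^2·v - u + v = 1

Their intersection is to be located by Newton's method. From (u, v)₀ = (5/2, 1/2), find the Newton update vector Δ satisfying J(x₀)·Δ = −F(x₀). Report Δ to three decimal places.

(-1.145, 0.017)

At (5/2, 1/2): F = (25.250, 12.625).
Jacobian J = [[8·u + 2, -6·v], [10·u·v - 1, 5·u^2 + 1]].
At the point, J = [[22.000, -3.000], [11.500, 32.250]] (det J = 744.000).
Solving J·Δ = −F gives Δ = (-1.145, 0.017).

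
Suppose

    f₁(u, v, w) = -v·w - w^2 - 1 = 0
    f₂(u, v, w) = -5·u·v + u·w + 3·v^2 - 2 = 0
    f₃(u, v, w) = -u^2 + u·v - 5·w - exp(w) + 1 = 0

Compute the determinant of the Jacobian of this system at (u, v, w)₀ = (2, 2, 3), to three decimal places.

J = [[0, -w, -v - 2·w], [-5·v + w, -5·u + 6·v, u], [-2·u + v, u, -exp(w) - 5]].
At the point, J = [[0.000, -3.000, -8.000], [-7.000, 2.000, 2.000], [-2.000, 2.000, -25.08554]].
det J = 618.796.

618.796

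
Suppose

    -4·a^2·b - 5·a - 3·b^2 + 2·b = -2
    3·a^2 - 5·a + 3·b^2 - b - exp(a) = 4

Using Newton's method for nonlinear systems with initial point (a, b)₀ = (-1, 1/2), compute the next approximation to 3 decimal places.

At (-1, 1/2): F = (5.250, 3.88212).
Jacobian J = [[-8·a·b - 5, -4·a^2 - 6·b + 2], [6·a - exp(a) - 5, 6·b - 1]].
At the point, J = [[-1.000, -5.000], [-11.36788, 2.000]] (det J = -58.83940).
Solving J·Δ = −F gives Δ = (0.508, 0.948).
Then the next iterate is (a, b)₁ = (-0.492, 1.448).

(-0.492, 1.448)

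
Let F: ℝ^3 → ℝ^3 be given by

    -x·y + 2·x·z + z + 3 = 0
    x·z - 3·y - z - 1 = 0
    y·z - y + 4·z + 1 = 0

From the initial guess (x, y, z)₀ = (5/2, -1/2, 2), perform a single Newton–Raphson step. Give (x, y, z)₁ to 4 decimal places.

At (5/2, -1/2, 2): F = (16.2500, 3.5000, 8.5000).
Jacobian J = [[-y + 2·z, -x, 2·x + 1], [z, -3, x - 1], [0, z - 1, y + 4]].
At the point, J = [[4.5000, -2.5000, 6.0000], [2.0000, -3.0000, 1.5000], [0.0000, 1.0000, 3.5000]] (det J = -24.5000).
Solving J·Δ = −F gives Δ = (-0.9082, -0.5714, -2.2653).
Then the next iterate is (x, y, z)₁ = (1.5918, -1.0714, -0.2653).

(1.5918, -1.0714, -0.2653)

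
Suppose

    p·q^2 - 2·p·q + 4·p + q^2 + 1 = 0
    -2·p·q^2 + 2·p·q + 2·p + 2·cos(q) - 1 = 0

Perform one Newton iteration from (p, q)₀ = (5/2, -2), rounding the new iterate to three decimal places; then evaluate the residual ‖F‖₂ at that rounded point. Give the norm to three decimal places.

At (5/2, -2): F = (35.000, -26.83229).
Jacobian J = [[q^2 - 2·q + 4, 2·p·q - 2·p + 2·q], [-2·q^2 + 2·q + 2, -4·p·q + 2·p - 2·sin(q)]].
At the point, J = [[12.000, -19.000], [-10.000, 26.81859]] (det J = 131.82314).
Solving J·Δ = −F gives Δ = (-3.253, -0.213).
Then the next iterate is (p, q)₁ = (-0.753, -2.213).
Re-evaluating at (-0.753, -2.213): F = (-4.13513, 7.00429), so ‖F‖₂ = 8.134.

8.134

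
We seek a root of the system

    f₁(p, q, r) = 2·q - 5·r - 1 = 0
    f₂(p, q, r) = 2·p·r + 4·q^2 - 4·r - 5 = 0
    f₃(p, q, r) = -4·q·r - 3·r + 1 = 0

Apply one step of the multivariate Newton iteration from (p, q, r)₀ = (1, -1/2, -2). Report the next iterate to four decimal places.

(0.4211, -0.6842, -0.4737)

At (1, -1/2, -2): F = (8.0000, 0.0000, 3.0000).
Jacobian J = [[0, 2, -5], [2·r, 8·q, 2·p - 4], [0, -4·r, -4·q - 3]].
At the point, J = [[0.0000, 2.0000, -5.0000], [-4.0000, -4.0000, -2.0000], [0.0000, 8.0000, -1.0000]] (det J = 152.0000).
Solving J·Δ = −F gives Δ = (-0.5789, -0.1842, 1.5263).
Then the next iterate is (p, q, r)₁ = (0.4211, -0.6842, -0.4737).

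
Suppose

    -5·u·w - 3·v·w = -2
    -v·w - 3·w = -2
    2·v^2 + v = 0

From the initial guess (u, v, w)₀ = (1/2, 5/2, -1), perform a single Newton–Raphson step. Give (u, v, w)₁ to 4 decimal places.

(1.1496, 1.1364, 0.1157)

At (1/2, 5/2, -1): F = (12.0000, 7.5000, 15.0000).
Jacobian J = [[-5·w, -3·w, -5·u - 3·v], [0, -w, -v - 3], [0, 4·v + 1, 0]].
At the point, J = [[5.0000, 3.0000, -10.0000], [0.0000, 1.0000, -5.5000], [0.0000, 11.0000, 0.0000]] (det J = 302.5000).
Solving J·Δ = −F gives Δ = (0.6496, -1.3636, 1.1157).
Then the next iterate is (u, v, w)₁ = (1.1496, 1.1364, 0.1157).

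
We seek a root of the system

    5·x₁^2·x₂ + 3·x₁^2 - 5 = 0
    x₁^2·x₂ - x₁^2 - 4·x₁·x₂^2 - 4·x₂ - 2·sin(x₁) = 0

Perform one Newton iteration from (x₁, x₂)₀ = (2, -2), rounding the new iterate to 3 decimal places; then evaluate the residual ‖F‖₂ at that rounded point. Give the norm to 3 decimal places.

14.983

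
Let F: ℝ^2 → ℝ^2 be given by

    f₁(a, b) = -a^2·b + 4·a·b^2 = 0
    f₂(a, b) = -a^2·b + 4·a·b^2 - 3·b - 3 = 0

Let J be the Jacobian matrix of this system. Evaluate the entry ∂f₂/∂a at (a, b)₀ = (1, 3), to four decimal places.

30.0000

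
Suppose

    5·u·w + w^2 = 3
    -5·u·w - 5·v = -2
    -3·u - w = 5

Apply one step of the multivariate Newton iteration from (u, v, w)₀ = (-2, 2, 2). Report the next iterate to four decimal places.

(-1.5357, -1.3143, -0.3929)

At (-2, 2, 2): F = (-19.0000, 12.0000, -1.0000).
Jacobian J = [[5·w, 0, 5·u + 2·w], [-5·w, -5, -5·u], [-3, 0, -1]].
At the point, J = [[10.0000, 0.0000, -6.0000], [-10.0000, -5.0000, 10.0000], [-3.0000, 0.0000, -1.0000]] (det J = 140.0000).
Solving J·Δ = −F gives Δ = (0.4643, -3.3143, -2.3929).
Then the next iterate is (u, v, w)₁ = (-1.5357, -1.3143, -0.3929).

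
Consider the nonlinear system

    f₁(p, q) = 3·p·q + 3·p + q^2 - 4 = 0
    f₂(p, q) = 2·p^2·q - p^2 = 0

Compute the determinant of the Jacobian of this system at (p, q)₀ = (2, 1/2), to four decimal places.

36.0000

J = [[3·q + 3, 3·p + 2·q], [4·p·q - 2·p, 2·p^2]].
At the point, J = [[4.5000, 7.0000], [0.0000, 8.0000]].
det J = 36.0000.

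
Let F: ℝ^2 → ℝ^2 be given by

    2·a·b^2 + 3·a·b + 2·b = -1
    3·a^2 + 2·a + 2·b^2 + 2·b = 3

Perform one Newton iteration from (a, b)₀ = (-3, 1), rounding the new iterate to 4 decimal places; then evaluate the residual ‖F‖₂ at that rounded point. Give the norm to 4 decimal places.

5.7764

At (-3, 1): F = (-12.0000, 22.0000).
Jacobian J = [[2·b^2 + 3·b, 4·a·b + 3·a + 2], [6·a + 2, 4·b + 2]].
At the point, J = [[5.0000, -19.0000], [-16.0000, 6.0000]] (det J = -274.0000).
Solving J·Δ = −F gives Δ = (1.2628, -0.2993).
Then the next iterate is (a, b)₁ = (-1.7372, 0.7007).
Re-evaluating at (-1.7372, 0.7007): F = (-2.956231, 4.962553), so ‖F‖₂ = 5.7764.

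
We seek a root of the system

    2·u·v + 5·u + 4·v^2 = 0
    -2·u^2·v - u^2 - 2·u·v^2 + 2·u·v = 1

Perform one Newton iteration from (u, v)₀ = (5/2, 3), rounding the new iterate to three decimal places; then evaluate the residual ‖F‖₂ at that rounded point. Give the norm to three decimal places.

At (5/2, 3): F = (63.500, -74.750).
Jacobian J = [[2·v + 5, 2·u + 8·v], [-4·u·v - 2·u - 2·v^2 + 2·v, -2·u^2 - 4·u·v + 2·u]].
At the point, J = [[11.000, 29.000], [-47.000, -37.500]] (det J = 950.500).
Solving J·Δ = −F gives Δ = (0.225, -2.275).
Then the next iterate is (u, v)₁ = (2.725, 0.725).
Re-evaluating at (2.725, 0.725): F = (19.67875, -18.10619), so ‖F‖₂ = 26.741.

26.741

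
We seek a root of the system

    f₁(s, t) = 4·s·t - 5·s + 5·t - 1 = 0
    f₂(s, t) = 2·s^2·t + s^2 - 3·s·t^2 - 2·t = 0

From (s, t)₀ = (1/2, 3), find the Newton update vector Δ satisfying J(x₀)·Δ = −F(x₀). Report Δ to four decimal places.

(0.8947, -3.3947)

At (1/2, 3): F = (17.5000, -17.7500).
Jacobian J = [[4·t - 5, 4·s + 5], [4·s·t + 2·s - 3·t^2, 2·s^2 - 6·s·t - 2]].
At the point, J = [[7.0000, 7.0000], [-20.0000, -10.5000]] (det J = 66.5000).
Solving J·Δ = −F gives Δ = (0.8947, -3.3947).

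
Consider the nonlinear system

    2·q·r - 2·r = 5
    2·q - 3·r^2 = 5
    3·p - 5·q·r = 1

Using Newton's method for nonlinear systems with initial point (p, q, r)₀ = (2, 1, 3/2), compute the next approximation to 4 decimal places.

(5.8117, 2.6667, 0.7870)

At (2, 1, 3/2): F = (-5.0000, -9.7500, -2.5000).
Jacobian J = [[0, 2·r, 2·q - 2], [0, 2, -6·r], [3, -5·r, -5·q]].
At the point, J = [[0.0000, 3.0000, 0.0000], [0.0000, 2.0000, -9.0000], [3.0000, -7.5000, -5.0000]] (det J = -81.0000).
Solving J·Δ = −F gives Δ = (3.8117, 1.6667, -0.7130).
Then the next iterate is (p, q, r)₁ = (5.8117, 2.6667, 0.7870).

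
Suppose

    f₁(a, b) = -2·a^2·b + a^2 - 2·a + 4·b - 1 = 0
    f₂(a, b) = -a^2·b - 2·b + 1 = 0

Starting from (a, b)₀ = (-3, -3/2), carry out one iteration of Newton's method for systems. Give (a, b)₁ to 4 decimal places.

(-2.1250, -0.6250)

At (-3, -3/2): F = (35.0000, 17.5000).
Jacobian J = [[-4·a·b + 2·a - 2, -2·a^2 + 4], [-2·a·b, -a^2 - 2]].
At the point, J = [[-26.0000, -14.0000], [-9.0000, -11.0000]] (det J = 160.0000).
Solving J·Δ = −F gives Δ = (0.8750, 0.8750).
Then the next iterate is (a, b)₁ = (-2.1250, -0.6250).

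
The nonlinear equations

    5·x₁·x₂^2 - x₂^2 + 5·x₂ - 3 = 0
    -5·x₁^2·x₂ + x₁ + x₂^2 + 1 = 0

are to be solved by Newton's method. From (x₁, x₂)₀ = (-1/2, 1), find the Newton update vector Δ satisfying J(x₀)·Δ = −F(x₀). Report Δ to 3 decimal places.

(0.040, -0.651)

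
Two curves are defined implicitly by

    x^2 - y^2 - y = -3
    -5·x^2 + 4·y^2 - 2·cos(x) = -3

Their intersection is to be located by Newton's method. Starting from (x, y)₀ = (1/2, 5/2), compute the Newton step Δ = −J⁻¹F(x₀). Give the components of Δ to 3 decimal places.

At (1/2, 5/2): F = (-5.500, 24.99483).
Jacobian J = [[2·x, -2·y - 1], [-10·x + 2·sin(x), 8·y]].
At the point, J = [[1.000, -6.000], [-4.04115, 20.000]] (det J = -4.24689).
Solving J·Δ = −F gives Δ = (9.411, 0.652).

(9.411, 0.652)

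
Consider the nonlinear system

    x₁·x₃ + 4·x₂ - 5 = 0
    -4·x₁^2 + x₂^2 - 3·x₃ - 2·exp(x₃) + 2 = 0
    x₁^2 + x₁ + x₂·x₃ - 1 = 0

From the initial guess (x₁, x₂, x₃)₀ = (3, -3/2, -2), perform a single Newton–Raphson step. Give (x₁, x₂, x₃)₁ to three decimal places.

At (3, -3/2, -2): F = (-17.000, -26.02067, 14.000).
Jacobian J = [[x₃, 4, x₁], [-8·x₁, 2·x₂, -2·exp(x₃) - 3], [2·x₁ + 1, x₃, x₂]].
At the point, J = [[-2.000, 4.000, 3.000], [-24.000, -3.000, -3.27067], [7.000, -2.000, -1.500]] (det J = -24.49609).
Solving J·Δ = −F gives Δ = (-0.917, 15.105, -15.084).
Then the next iterate is (x₁, x₂, x₃)₁ = (2.083, 13.605, -17.084).

(2.083, 13.605, -17.084)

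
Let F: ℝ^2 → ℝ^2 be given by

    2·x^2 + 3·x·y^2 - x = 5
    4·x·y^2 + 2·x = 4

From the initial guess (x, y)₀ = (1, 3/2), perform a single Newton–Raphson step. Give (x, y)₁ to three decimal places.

(2.667, -0.611)

At (1, 3/2): F = (2.750, 7.000).
Jacobian J = [[4·x + 3·y^2 - 1, 6·x·y], [4·y^2 + 2, 8·x·y]].
At the point, J = [[9.750, 9.000], [11.000, 12.000]] (det J = 18.000).
Solving J·Δ = −F gives Δ = (1.667, -2.111).
Then the next iterate is (x, y)₁ = (2.667, -0.611).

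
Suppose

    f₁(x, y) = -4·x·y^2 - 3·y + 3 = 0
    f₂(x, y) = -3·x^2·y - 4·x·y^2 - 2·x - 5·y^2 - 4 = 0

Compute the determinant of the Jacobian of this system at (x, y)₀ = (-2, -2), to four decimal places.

-1086.0000

J = [[-4·y^2, -8·x·y - 3], [-6·x·y - 4·y^2 - 2, -3·x^2 - 8·x·y - 10·y]].
At the point, J = [[-16.0000, -35.0000], [-42.0000, -24.0000]].
det J = -1086.0000.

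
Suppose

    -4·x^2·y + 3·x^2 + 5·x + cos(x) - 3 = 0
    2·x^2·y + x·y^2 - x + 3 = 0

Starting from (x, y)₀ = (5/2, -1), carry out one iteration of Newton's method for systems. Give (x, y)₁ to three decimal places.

At (5/2, -1): F = (52.44886, -9.500).
Jacobian J = [[-8·x·y + 6·x - sin(x) + 5, -4·x^2], [4·x·y + y^2 - 1, 2·x^2 + 2·x·y]].
At the point, J = [[39.40153, -25.000], [-10.000, 7.500]] (det J = 45.51146).
Solving J·Δ = −F gives Δ = (-3.425, -3.300).
Then the next iterate is (x, y)₁ = (-0.925, -4.300).

(-0.925, -4.300)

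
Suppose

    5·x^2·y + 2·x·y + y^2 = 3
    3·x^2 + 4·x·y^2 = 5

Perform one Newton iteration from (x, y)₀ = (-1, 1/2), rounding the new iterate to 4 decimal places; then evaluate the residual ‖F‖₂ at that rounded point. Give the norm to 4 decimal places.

At (-1, 1/2): F = (-1.2500, -3.0000).
Jacobian J = [[10·x·y + 2·y, 5·x^2 + 2·x + 2·y], [6·x + 4·y^2, 8·x·y]].
At the point, J = [[-4.0000, 4.0000], [-5.0000, -4.0000]] (det J = 36.0000).
Solving J·Δ = −F gives Δ = (-0.4722, -0.1597).
Then the next iterate is (x, y)₁ = (-1.4722, 0.3403).
Re-evaluating at (-1.4722, 0.3403): F = (-0.198390, 0.820171), so ‖F‖₂ = 0.8438.

0.8438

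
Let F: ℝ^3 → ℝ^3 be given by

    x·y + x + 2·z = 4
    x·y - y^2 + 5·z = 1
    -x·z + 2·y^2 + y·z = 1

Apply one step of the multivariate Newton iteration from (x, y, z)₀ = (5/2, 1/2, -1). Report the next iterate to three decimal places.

At (5/2, 1/2, -1): F = (-2.250, -5.000, 1.500).
Jacobian J = [[y + 1, x, 2], [y, x - 2·y, 5], [-z, 4·y + z, -x + y]].
At the point, J = [[1.500, 2.500, 2.000], [0.500, 1.500, 5.000], [1.000, 1.000, -2.000]] (det J = 1.000).
Solving J·Δ = −F gives Δ = (2.750, -1.750, 1.250).
Then the next iterate is (x, y, z)₁ = (5.250, -1.250, 0.250).

(5.250, -1.250, 0.250)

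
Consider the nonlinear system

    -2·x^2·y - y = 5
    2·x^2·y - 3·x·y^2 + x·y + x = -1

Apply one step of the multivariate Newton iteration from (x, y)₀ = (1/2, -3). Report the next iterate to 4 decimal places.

(4.1667, 11.3333)

At (1/2, -3): F = (-0.5000, -15.0000).
Jacobian J = [[-4·x·y, -2·x^2 - 1], [4·x·y - 3·y^2 + y + 1, 2·x^2 - 6·x·y + x]].
At the point, J = [[6.0000, -1.5000], [-35.0000, 10.0000]] (det J = 7.5000).
Solving J·Δ = −F gives Δ = (3.6667, 14.3333).
Then the next iterate is (x, y)₁ = (4.1667, 11.3333).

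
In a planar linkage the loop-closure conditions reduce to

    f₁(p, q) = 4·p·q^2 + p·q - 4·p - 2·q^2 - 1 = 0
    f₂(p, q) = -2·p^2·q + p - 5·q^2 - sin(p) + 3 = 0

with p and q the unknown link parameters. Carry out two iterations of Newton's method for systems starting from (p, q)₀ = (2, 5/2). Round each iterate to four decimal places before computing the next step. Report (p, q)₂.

At (2, 5/2): F = (33.5000, -47.159297).
Jacobian J = [[4·q^2 + q - 4, 8·p·q + p - 4·q], [-4·p·q - cos(p) + 1, -2·p^2 - 10·q]].
At the point, J = [[23.5000, 32.0000], [-18.583853, -33.0000]] (det J = -180.816699).
Solving J·Δ = −F gives Δ = (2.2321, -2.6861).
Then the next iterate is (p, q)₁ = (4.2321, -0.1861).
Round to (4.2321, -0.1861) and repeat: F = (-18.198975, 14.612147), J = [[-4.047567, -1.324250], [4.612411, -33.960341]].
Δ = (-4.4398, -0.1727), so (p, q)₂ = (-0.2077, -0.3588).

(-0.2077, -0.3588)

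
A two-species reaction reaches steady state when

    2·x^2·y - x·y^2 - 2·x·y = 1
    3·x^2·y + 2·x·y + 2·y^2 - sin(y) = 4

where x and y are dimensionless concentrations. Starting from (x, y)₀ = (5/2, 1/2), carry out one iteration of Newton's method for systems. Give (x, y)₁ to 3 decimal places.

At (5/2, 1/2): F = (2.125, 7.89557).
Jacobian J = [[4·x·y - y^2 - 2·y, 2·x^2 - 2·x·y - 2·x], [6·x·y + 2·y, 3·x^2 + 2·x + 4·y - cos(y)]].
At the point, J = [[3.750, 5.000], [8.500, 24.87242]] (det J = 50.77157).
Solving J·Δ = −F gives Δ = (-0.263, -0.227).
Then the next iterate is (x, y)₁ = (2.237, 0.273).

(2.237, 0.273)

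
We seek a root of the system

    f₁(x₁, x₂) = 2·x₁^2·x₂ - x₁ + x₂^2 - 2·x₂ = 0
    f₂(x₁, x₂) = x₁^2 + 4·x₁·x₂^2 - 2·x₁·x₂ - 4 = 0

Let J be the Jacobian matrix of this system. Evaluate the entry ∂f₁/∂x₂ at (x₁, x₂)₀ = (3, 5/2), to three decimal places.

21.000

∂f₁/∂x₂ = 2·x₁^2 + 2·x₂ - 2.
At (3, 5/2) this is 21.000.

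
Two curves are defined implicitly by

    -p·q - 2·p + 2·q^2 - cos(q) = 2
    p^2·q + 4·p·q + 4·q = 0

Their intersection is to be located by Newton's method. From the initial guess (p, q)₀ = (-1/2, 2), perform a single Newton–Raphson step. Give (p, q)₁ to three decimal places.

(-0.858, 0.954)

At (-1/2, 2): F = (8.41615, 4.500).
Jacobian J = [[-q - 2, -p + 4·q + sin(q)], [2·p·q + 4·q, p^2 + 4·p + 4]].
At the point, J = [[-4.000, 9.40930], [6.000, 2.250]] (det J = -65.45578).
Solving J·Δ = −F gives Δ = (-0.358, -1.046).
Then the next iterate is (p, q)₁ = (-0.858, 0.954).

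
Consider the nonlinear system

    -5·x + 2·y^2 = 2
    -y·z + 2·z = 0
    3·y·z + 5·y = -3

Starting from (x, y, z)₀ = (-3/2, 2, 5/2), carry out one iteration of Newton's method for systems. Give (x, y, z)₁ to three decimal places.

(1.200, 2.000, -2.167)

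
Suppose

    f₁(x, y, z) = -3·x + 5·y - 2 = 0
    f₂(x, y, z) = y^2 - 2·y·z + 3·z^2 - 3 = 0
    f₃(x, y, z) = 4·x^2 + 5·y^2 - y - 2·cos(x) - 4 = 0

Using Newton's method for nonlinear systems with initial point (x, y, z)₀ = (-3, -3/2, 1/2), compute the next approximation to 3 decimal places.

(-1.668, -0.601, 0.849)

At (-3, -3/2, 1/2): F = (-0.500, 1.500, 46.72998).
Jacobian J = [[-3, 5, 0], [0, 2·y - 2·z, -2·y + 6·z], [8·x + 2·sin(x), 10·y - 1, 0]].
At the point, J = [[-3.000, 5.000, 0.000], [0.000, -4.000, 6.000], [-24.28224, -16.000, 0.000]] (det J = -1016.46720).
Solving J·Δ = −F gives Δ = (1.332, 0.899, 0.349).
Then the next iterate is (x, y, z)₁ = (-1.668, -0.601, 0.849).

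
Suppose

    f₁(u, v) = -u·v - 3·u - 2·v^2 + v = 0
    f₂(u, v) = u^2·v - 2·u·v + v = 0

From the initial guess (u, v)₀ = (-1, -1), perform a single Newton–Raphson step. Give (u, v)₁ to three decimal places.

(-0.375, -0.625)

At (-1, -1): F = (-1.000, -4.000).
Jacobian J = [[-v - 3, -u - 4·v + 1], [2·u·v - 2·v, u^2 - 2·u + 1]].
At the point, J = [[-2.000, 6.000], [4.000, 4.000]] (det J = -32.000).
Solving J·Δ = −F gives Δ = (0.625, 0.375).
Then the next iterate is (u, v)₁ = (-0.375, -0.625).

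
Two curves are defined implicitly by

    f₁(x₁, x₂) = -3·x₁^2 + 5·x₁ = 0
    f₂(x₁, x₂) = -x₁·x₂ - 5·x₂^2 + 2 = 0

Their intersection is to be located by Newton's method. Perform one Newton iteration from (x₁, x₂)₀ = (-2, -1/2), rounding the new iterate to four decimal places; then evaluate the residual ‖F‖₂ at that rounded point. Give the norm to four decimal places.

At (-2, -1/2): F = (-22.0000, -0.2500).
Jacobian J = [[-6·x₁ + 5, 0], [-x₂, -x₁ - 10·x₂]].
At the point, J = [[17.0000, 0.0000], [0.5000, 7.0000]] (det J = 119.0000).
Solving J·Δ = −F gives Δ = (1.2941, -0.0567).
Then the next iterate is (x₁, x₂)₁ = (-0.7059, -0.5567).
Re-evaluating at (-0.7059, -0.5567): F = (-5.024384, 0.057451), so ‖F‖₂ = 5.0247.

5.0247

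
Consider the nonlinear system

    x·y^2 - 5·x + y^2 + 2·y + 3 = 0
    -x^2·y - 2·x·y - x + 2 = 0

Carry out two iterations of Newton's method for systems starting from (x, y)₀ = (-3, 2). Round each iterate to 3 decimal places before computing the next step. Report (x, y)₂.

(-2.584, 3.612)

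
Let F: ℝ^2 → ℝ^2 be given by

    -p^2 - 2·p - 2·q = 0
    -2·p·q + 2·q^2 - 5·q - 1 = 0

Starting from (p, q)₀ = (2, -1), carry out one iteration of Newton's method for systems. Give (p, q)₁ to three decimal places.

(0.805, -0.415)

At (2, -1): F = (-6.000, 10.000).
Jacobian J = [[-2·p - 2, -2], [-2·q, -2·p + 4·q - 5]].
At the point, J = [[-6.000, -2.000], [2.000, -13.000]] (det J = 82.000).
Solving J·Δ = −F gives Δ = (-1.195, 0.585).
Then the next iterate is (p, q)₁ = (0.805, -0.415).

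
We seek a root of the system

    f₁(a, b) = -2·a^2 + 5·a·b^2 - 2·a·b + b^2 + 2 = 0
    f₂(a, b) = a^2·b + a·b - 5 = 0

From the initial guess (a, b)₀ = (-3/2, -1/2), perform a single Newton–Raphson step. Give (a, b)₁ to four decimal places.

At (-3/2, -1/2): F = (-5.6250, -5.3750).
Jacobian J = [[-4·a + 5·b^2 - 2·b, 10·a·b - 2·a + 2·b], [2·a·b + b, a^2 + a]].
At the point, J = [[8.2500, 9.5000], [1.0000, 0.7500]] (det J = -3.3125).
Solving J·Δ = −F gives Δ = (14.1415, -11.6887).
Then the next iterate is (a, b)₁ = (12.6415, -12.1887).

(12.6415, -12.1887)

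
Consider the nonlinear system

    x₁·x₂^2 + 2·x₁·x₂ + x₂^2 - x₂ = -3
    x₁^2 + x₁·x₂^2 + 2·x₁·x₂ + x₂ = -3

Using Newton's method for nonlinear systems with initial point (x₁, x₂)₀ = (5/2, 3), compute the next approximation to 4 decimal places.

(1.0554, 2.0068)

At (5/2, 3): F = (46.5000, 49.7500).
Jacobian J = [[x₂^2 + 2·x₂, 2·x₁·x₂ + 2·x₁ + 2·x₂ - 1], [2·x₁ + x₂^2 + 2·x₂, 2·x₁·x₂ + 2·x₁ + 1]].
At the point, J = [[15.0000, 25.0000], [20.0000, 21.0000]] (det J = -185.0000).
Solving J·Δ = −F gives Δ = (-1.4446, -0.9932).
Then the next iterate is (x₁, x₂)₁ = (1.0554, 2.0068).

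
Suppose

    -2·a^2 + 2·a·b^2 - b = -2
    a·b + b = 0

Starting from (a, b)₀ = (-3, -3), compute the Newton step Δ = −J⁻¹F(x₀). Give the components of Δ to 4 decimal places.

At (-3, -3): F = (-67.0000, 6.0000).
Jacobian J = [[-4·a + 2·b^2, 4·a·b - 1], [b, a + 1]].
At the point, J = [[30.0000, 35.0000], [-3.0000, -2.0000]] (det J = 45.0000).
Solving J·Δ = −F gives Δ = (1.6889, 0.4667).

(1.6889, 0.4667)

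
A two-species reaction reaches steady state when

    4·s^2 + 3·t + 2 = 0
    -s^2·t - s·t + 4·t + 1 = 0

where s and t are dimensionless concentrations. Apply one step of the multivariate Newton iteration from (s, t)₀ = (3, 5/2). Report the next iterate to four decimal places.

(0.7993, 4.9391)

At (3, 5/2): F = (45.5000, -19.0000).
Jacobian J = [[8·s, 3], [-2·s·t - t, -s^2 - s + 4]].
At the point, J = [[24.0000, 3.0000], [-17.5000, -8.0000]] (det J = -139.5000).
Solving J·Δ = −F gives Δ = (-2.2007, 2.4391).
Then the next iterate is (s, t)₁ = (0.7993, 4.9391).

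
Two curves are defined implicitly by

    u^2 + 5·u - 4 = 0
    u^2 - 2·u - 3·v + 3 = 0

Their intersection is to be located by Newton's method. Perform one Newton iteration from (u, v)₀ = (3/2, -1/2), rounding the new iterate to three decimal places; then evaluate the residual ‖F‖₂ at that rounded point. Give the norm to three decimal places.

0.730

At (3/2, -1/2): F = (5.750, 3.750).
Jacobian J = [[2·u + 5, 0], [2·u - 2, -3]].
At the point, J = [[8.000, 0.000], [1.000, -3.000]] (det J = -24.000).
Solving J·Δ = −F gives Δ = (-0.719, 1.010).
Then the next iterate is (u, v)₁ = (0.781, 0.510).
Re-evaluating at (0.781, 0.510): F = (0.51496, 0.51796), so ‖F‖₂ = 0.730.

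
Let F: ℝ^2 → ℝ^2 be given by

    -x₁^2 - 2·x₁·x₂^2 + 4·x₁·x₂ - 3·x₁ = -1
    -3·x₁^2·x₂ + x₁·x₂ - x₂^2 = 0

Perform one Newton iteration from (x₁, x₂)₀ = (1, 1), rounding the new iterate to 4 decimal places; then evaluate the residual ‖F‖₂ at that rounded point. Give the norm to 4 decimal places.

0.9261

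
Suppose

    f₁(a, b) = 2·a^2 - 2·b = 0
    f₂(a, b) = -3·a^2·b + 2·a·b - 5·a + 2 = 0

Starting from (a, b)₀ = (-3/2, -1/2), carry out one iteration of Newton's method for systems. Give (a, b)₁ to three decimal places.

(-0.837, 0.260)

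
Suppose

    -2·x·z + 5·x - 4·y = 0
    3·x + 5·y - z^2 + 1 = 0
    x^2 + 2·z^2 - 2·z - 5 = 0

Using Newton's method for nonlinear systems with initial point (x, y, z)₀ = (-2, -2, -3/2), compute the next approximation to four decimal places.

(0.3056, 0.2708, -1.8403)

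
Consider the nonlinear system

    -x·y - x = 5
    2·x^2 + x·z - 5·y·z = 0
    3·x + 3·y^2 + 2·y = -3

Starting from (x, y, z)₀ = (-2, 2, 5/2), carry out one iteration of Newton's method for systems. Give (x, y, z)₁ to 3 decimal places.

At (-2, 2, 5/2): F = (1.000, -22.000, 13.000).
Jacobian J = [[-y - 1, -x, 0], [4·x + z, -5·z, x - 5·y], [3, 6·y + 2, 0]].
At the point, J = [[-3.000, 2.000, 0.000], [-5.500, -12.500, -12.000], [3.000, 14.000, 0.000]] (det J = -576.000).
Solving J·Δ = −F gives Δ = (-0.250, -0.875, -0.807).
Then the next iterate is (x, y, z)₁ = (-2.250, 1.125, 1.693).

(-2.250, 1.125, 1.693)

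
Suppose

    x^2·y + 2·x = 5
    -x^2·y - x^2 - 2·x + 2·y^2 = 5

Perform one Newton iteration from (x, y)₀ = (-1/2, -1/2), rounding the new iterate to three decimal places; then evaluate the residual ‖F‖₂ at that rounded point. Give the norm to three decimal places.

At (-1/2, -1/2): F = (-6.125, -3.625).
Jacobian J = [[2·x·y + 2, x^2], [-2·x·y - 2·x - 2, -x^2 + 4·y]].
At the point, J = [[2.500, 0.250], [-1.500, -2.250]] (det J = -5.250).
Solving J·Δ = −F gives Δ = (2.798, -3.476).
Then the next iterate is (x, y)₁ = (2.298, -3.976).
Re-evaluating at (2.298, -3.976): F = (-21.40048, 37.73682), so ‖F‖₂ = 43.383.

43.383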